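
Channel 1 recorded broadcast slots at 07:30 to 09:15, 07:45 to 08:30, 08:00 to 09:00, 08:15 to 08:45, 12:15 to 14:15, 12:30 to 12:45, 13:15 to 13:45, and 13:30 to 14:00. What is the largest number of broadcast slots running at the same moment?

At 08:15, 4 of the intervals are simultaneously active.
No point has more.

4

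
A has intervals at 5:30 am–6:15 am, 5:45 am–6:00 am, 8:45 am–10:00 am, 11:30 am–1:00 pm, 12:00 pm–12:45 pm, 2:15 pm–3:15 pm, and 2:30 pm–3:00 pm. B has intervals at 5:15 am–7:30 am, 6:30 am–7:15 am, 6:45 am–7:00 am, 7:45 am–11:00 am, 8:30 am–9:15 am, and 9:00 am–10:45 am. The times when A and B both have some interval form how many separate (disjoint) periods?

A, merged: 5:30 am–6:15 am, 8:45 am–10:00 am, 11:30 am–1:00 pm, 2:15 pm–3:15 pm.
B, merged: 5:15 am–7:30 am, 7:45 am–11:00 am.
A ∩ B = 5:30 am–6:15 am, 8:45 am–10:00 am.
That is 2 disjoint pieces.

2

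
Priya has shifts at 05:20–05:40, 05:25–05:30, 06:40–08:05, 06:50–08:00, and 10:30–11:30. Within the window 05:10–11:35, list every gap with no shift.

After merging, the occupied span is 05:20–05:40, 06:40–08:05, 10:30–11:30.
Uncovered inside 05:10–11:35: 05:10–05:20, 05:40–06:40, 08:05–10:30, 11:30–11:35.

05:10–05:20, 05:40–06:40, 08:05–10:30, 11:30–11:35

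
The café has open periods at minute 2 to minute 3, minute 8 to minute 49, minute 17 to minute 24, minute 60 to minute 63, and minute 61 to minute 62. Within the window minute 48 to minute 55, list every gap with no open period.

Covered (merged): minute 2 to minute 3, minute 8 to minute 49, minute 60 to minute 63.
Complement within minute 48 to minute 55: minute 49 to minute 55.

minute 49 to minute 55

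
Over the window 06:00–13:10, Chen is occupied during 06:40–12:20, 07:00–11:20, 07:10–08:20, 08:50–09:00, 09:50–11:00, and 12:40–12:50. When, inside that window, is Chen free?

After merging, the occupied span is 06:40–12:20, 12:40–12:50.
Complement within 06:00–13:10: 06:00–06:40, 12:20–12:40, 12:50–13:10.

06:00–06:40, 12:20–12:40, 12:50–13:10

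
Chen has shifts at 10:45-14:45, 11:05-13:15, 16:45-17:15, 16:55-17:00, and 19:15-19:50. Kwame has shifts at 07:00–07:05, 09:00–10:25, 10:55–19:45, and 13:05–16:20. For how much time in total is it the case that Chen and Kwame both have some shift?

Merge the first list: 10:45–14:45, 16:45–17:15, 19:15–19:50.
Merge the second list: 07:00–07:05, 09:00–10:25, 10:55–19:45.
A ∩ B = 10:55–14:45, 16:45–17:15, 19:15–19:45.
Total: 3 h 50 min + 30 min + 30 min = 4 h 50 min.

4 h 50 min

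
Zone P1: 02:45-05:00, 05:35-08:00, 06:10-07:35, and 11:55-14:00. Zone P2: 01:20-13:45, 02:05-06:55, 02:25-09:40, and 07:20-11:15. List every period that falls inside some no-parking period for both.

Merge the first list: 02:45-05:00, 05:35-08:00, 11:55-14:00.
Merge the second list: 01:20-13:45.
02:45-05:00 ∩ B → 02:45-05:00.
05:35-08:00 ∩ B → 05:35-08:00.
11:55-14:00 ∩ B → 11:55-13:45.

02:45-05:00, 05:35-08:00, 11:55-13:45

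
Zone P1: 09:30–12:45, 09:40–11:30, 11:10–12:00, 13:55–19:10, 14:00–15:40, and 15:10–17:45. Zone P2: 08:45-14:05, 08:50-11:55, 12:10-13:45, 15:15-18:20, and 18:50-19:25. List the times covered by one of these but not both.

08:45–09:30, 12:45–13:55, 14:05–15:15, 18:20–18:50, 19:10–19:25

Merge the first list: 09:30–12:45, 13:55–19:10.
Merge the second list: 08:45–14:05, 15:15–18:20, 18:50–19:25.
A \ B = 14:05–15:15, 18:20–18:50.
B \ A = 08:45–09:30, 12:45–13:55, 19:10–19:25.
Union of the two gives the symmetric difference.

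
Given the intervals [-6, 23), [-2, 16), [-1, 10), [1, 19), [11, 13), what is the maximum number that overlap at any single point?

Walk the sorted start/end points keeping a running depth.
The depth first hits 4 at 1.

4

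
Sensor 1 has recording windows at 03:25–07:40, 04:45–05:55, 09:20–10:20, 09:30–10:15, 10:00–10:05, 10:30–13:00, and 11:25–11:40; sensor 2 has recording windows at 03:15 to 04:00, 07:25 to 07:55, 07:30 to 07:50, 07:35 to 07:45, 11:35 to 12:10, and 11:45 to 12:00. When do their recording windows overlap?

First set merges to 03:25–07:40, 09:20–10:20, 10:30–13:00.
Second set merges to 03:15–04:00, 07:25–07:55, 11:35–12:10.
03:25–07:40 ∩ B → 03:25–04:00, 07:25–07:40.
09:20–10:20 meets no B interval.
10:30–13:00 ∩ B → 11:35–12:10.

03:25–04:00, 07:25–07:40, 11:35–12:10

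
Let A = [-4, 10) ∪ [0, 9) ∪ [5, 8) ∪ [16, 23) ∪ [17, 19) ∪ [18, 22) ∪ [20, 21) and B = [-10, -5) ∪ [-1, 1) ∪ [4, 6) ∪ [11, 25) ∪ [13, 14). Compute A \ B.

[-4, -1) ∪ [1, 4) ∪ [6, 10)

First set merges to [-4, 10), [16, 23).
Second set merges to [-10, -5), [-1, 1), [4, 6), [11, 25).
[-4, 10) with B removed leaves [-4, -1), [1, 4), [6, 10).
[16, 23) lies entirely inside B → drops out.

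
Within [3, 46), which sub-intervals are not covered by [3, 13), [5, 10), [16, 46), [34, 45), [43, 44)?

[13, 16)

After merging, the occupied span is [3, 13), [16, 46).
Complement within [3, 46): [13, 16).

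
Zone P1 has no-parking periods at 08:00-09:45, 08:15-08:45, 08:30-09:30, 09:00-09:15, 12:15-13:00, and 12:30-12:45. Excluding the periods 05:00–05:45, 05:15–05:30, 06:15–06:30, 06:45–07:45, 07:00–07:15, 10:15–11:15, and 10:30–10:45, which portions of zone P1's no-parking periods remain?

First set merges to 08:00-09:45, 12:15-13:00.
Second set merges to 05:00-05:45, 06:15-06:30, 06:45-07:45, 10:15-11:15.
08:00-09:45: no B overlap → unchanged.
12:15-13:00: no B overlap → unchanged.

08:00-09:45, 12:15-13:00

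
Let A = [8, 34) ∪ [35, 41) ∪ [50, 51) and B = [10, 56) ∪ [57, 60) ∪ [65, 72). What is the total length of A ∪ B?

A ∪ B = [8, 56), [57, 60), [65, 72).
Total: 48 + 3 + 7 = 58.

58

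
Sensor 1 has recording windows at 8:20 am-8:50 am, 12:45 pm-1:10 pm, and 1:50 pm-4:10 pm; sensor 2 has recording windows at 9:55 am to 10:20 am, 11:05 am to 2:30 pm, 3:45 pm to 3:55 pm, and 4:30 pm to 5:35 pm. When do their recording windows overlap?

8:20 am–8:50 am falls entirely outside B.
12:45 pm–1:10 pm overlaps B on 12:45 pm–1:10 pm.
1:50 pm–4:10 pm overlaps B on 1:50 pm–2:30 pm, 3:45 pm–3:55 pm.

12:45 pm–1:10 pm, 1:50 pm–2:30 pm, 3:45 pm–3:55 pm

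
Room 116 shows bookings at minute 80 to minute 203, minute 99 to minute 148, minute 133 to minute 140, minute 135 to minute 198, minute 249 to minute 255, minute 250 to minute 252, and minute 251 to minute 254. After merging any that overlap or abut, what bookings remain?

minute 99 to minute 148 overlaps/touches minute 80 to minute 203 → extend to minute 80 to minute 203.
minute 133 to minute 140 overlaps/touches minute 80 to minute 203 → extend to minute 80 to minute 203.
minute 135 to minute 198 overlaps/touches minute 80 to minute 203 → extend to minute 80 to minute 203.
minute 249 to minute 255 is disjoint → start new block.
minute 250 to minute 252 overlaps/touches minute 249 to minute 255 → extend to minute 249 to minute 255.
minute 251 to minute 254 overlaps/touches minute 249 to minute 255 → extend to minute 249 to minute 255.

minute 80 to minute 203, minute 249 to minute 255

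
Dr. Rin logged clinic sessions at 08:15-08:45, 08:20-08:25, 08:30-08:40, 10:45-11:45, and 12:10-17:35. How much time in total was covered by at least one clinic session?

Merged: 08:15–08:45, 10:45–11:45, 12:10–17:35.
Lengths: 30 min + 1 h + 5 h 25 min = 6 h 55 min.

6 h 55 min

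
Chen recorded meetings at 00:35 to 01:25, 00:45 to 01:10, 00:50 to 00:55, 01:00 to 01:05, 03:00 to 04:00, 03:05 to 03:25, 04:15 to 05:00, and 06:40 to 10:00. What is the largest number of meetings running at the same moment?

3

At 00:50, 3 of the intervals are simultaneously active.
No point has more.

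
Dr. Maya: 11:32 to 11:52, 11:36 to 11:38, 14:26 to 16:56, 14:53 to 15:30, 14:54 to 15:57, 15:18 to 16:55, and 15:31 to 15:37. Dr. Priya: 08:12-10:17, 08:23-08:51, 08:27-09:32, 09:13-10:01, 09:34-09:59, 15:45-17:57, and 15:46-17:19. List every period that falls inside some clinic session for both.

15:45-16:56

Merge the first list: 11:32-11:52, 14:26-16:56.
Merge the second list: 08:12-10:17, 15:45-17:57.
11:32-11:52: no overlap with the second set.
14:26-16:56 meets the second set on 15:45-16:56.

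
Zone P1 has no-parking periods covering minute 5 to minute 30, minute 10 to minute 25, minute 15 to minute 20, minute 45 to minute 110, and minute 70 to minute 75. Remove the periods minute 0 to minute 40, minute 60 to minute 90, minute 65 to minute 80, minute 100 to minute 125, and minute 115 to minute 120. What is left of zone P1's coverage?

A, merged: minute 5 to minute 30, minute 45 to minute 110.
B, merged: minute 0 to minute 40, minute 60 to minute 90, minute 100 to minute 125.
minute 5 to minute 30: fully covered by B → removed.
minute 45 to minute 110 minus B → minute 45 to minute 60, minute 90 to minute 100.

minute 45 to minute 60, minute 90 to minute 100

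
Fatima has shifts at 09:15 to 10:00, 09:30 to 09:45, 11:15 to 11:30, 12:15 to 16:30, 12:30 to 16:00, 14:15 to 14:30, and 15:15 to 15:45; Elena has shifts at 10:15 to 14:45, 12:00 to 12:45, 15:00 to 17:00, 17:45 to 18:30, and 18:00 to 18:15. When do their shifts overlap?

11:15–11:30, 12:15–14:45, 15:00–16:30

Merge the first list: 09:15–10:00, 11:15–11:30, 12:15–16:30.
Merge the second list: 10:15–14:45, 15:00–17:00, 17:45–18:30.
09:15–10:00: no overlap with the second set.
11:15–11:30 meets the second set on 11:15–11:30.
12:15–16:30 meets the second set on 12:15–14:45, 15:00–16:30.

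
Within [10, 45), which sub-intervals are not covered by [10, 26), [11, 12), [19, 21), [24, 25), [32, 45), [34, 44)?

After merging, the occupied span is [10, 26), [32, 45).
Gaps within [10, 45): [26, 32).

[26, 32)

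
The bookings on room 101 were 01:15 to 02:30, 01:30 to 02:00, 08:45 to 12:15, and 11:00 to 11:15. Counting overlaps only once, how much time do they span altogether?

Merged: 01:15–02:30, 08:45–12:15.
Lengths: 1 h 15 min + 3 h 30 min = 4 h 45 min.

4 h 45 min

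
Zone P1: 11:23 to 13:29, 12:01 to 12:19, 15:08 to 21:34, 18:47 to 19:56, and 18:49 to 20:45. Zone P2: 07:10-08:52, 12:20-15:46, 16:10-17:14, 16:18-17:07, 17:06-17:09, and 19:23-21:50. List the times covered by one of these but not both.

Merge the first list: 11:23–13:29, 15:08–21:34.
Merge the second list: 07:10–08:52, 12:20–15:46, 16:10–17:14, 19:23–21:50.
A but not B: 11:23–12:20, 15:46–16:10, 17:14–19:23.
B but not A: 07:10–08:52, 13:29–15:08, 21:34–21:50.
Combining gives A △ B.

07:10–08:52, 11:23–12:20, 13:29–15:08, 15:46–16:10, 17:14–19:23, 21:34–21:50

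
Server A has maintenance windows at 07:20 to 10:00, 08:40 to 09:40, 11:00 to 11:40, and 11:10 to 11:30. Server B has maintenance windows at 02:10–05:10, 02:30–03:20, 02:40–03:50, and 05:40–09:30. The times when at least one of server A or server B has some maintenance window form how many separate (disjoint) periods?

3

Merge the first list: 07:20–10:00, 11:00–11:40.
Merge the second list: 02:10–05:10, 05:40–09:30.
A ∪ B = 02:10–05:10, 05:40–10:00, 11:00–11:40.
That is 3 disjoint pieces.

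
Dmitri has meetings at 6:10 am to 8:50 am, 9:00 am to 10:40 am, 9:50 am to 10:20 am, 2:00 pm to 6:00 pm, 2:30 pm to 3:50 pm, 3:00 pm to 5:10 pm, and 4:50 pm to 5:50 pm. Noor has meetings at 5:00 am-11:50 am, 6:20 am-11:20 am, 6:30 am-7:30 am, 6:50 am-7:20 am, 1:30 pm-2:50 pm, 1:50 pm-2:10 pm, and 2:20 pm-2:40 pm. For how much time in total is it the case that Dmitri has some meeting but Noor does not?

First set merges to 6:10 am-8:50 am, 9:00 am-10:40 am, 2:00 pm-6:00 pm.
Second set merges to 5:00 am-11:50 am, 1:30 pm-2:50 pm.
A \ B = 2:50 pm-6:00 pm.
Total: 3 h 10 min.

3 h 10 min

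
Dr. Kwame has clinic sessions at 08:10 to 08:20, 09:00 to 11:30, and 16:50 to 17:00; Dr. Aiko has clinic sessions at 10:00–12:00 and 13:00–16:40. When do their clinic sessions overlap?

08:10–08:20: no overlap with the second set.
09:00–11:30 meets the second set on 10:00–11:30.
16:50–17:00: no overlap with the second set.

10:00–11:30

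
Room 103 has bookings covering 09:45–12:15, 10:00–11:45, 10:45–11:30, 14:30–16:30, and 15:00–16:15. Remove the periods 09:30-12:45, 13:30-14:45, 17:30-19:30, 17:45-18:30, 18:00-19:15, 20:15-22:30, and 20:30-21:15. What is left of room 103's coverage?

A, merged: 09:45–12:15, 14:30–16:30.
B, merged: 09:30–12:45, 13:30–14:45, 17:30–19:30, 20:15–22:30.
09:45–12:15 lies entirely inside B → drops out.
14:30–16:30 with B removed leaves 14:45–16:30.

14:45–16:30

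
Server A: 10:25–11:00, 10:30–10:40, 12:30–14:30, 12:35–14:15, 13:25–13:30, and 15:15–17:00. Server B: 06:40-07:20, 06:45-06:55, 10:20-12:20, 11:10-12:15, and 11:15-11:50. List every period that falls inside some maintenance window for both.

10:25–11:00

First set merges to 10:25–11:00, 12:30–14:30, 15:15–17:00.
Second set merges to 06:40–07:20, 10:20–12:20.
10:25–11:00 meets the second set on 10:25–11:00.
12:30–14:30: no overlap with the second set.
15:15–17:00: no overlap with the second set.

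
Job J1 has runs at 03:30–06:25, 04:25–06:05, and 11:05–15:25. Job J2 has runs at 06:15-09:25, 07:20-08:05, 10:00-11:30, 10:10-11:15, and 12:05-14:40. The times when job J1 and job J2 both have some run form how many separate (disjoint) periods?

Merge the first list: 03:30-06:25, 11:05-15:25.
Merge the second list: 06:15-09:25, 10:00-11:30, 12:05-14:40.
A ∩ B = 06:15-06:25, 11:05-11:30, 12:05-14:40.
That is 3 disjoint pieces.

3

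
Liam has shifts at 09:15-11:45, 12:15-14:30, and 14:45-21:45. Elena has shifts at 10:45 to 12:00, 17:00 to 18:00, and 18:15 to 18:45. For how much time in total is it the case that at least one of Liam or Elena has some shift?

12 h

A ∪ B = 09:15-12:00, 12:15-14:30, 14:45-21:45.
Total: 2 h 45 min + 2 h 15 min + 7 h = 12 h.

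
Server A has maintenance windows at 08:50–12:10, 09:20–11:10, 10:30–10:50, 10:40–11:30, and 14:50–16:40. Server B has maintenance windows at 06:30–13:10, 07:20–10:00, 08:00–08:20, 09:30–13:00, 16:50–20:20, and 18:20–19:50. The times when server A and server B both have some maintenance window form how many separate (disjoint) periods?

Merge the first list: 08:50-12:10, 14:50-16:40.
Merge the second list: 06:30-13:10, 16:50-20:20.
A ∩ B = 08:50-12:10.
That is 1 disjoint piece.

1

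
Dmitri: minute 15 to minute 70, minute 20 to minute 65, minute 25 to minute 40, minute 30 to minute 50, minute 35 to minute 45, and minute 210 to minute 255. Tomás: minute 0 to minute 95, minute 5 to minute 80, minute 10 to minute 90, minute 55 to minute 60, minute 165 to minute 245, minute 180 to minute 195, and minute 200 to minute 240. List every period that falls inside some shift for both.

minute 15 to minute 70, minute 210 to minute 245

A, merged: minute 15 to minute 70, minute 210 to minute 255.
B, merged: minute 0 to minute 95, minute 165 to minute 245.
minute 15 to minute 70 ∩ B → minute 15 to minute 70.
minute 210 to minute 255 ∩ B → minute 210 to minute 245.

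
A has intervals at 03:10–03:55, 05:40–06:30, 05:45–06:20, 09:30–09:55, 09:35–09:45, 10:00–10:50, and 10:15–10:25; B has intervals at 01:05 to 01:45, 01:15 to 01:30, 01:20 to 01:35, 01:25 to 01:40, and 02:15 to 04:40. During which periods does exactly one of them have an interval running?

01:05–01:45, 02:15–03:10, 03:55–04:40, 05:40–06:30, 09:30–09:55, 10:00–10:50

A, merged: 03:10–03:55, 05:40–06:30, 09:30–09:55, 10:00–10:50.
B, merged: 01:05–01:45, 02:15–04:40.
Only in the first: 05:40–06:30, 09:30–09:55, 10:00–10:50.
Only in the second: 01:05–01:45, 02:15–03:10, 03:55–04:40.
Together these are the periods covered by exactly one.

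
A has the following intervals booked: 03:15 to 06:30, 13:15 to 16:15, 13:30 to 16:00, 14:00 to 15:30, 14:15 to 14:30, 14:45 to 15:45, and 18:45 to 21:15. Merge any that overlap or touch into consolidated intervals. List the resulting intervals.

03:15–06:30, 13:15–16:15, 18:45–21:15

13:15–16:15 is disjoint → start new block.
13:30–16:00 overlaps/touches 13:15–16:15 → extend to 13:15–16:15.
14:00–15:30 overlaps/touches 13:15–16:15 → extend to 13:15–16:15.
14:15–14:30 overlaps/touches 13:15–16:15 → extend to 13:15–16:15.
14:45–15:45 overlaps/touches 13:15–16:15 → extend to 13:15–16:15.
18:45–21:15 is disjoint → start new block.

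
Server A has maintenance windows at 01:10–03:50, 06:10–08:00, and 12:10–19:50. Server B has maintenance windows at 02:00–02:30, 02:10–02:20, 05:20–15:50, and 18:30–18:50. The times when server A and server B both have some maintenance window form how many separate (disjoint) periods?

4

B, merged: 02:00–02:30, 05:20–15:50, 18:30–18:50.
A ∩ B = 02:00–02:30, 06:10–08:00, 12:10–15:50, 18:30–18:50.
That is 4 disjoint pieces.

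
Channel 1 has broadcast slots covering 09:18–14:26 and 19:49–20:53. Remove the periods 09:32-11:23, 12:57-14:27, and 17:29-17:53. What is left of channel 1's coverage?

09:18–09:32, 11:23–12:57, 19:49–20:53

09:18–14:26 with B removed leaves 09:18–09:32, 11:23–12:57.
19:49–20:53 is untouched.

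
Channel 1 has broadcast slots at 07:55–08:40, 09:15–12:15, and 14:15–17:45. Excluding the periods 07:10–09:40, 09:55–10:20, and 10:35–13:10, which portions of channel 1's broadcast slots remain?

07:55–08:40 lies entirely inside B → drops out.
09:15–12:15 with B removed leaves 09:40–09:55, 10:20–10:35.
14:15–17:45 is untouched.

09:40–09:55, 10:20–10:35, 14:15–17:45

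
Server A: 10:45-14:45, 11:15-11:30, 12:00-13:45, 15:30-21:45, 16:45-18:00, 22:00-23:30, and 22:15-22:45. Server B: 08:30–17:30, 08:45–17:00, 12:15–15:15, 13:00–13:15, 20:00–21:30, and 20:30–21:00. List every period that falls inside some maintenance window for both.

10:45-14:45, 15:30-17:30, 20:00-21:30

A, merged: 10:45-14:45, 15:30-21:45, 22:00-23:30.
B, merged: 08:30-17:30, 20:00-21:30.
10:45-14:45 overlaps B on 10:45-14:45.
15:30-21:45 overlaps B on 15:30-17:30, 20:00-21:30.
22:00-23:30 falls entirely outside B.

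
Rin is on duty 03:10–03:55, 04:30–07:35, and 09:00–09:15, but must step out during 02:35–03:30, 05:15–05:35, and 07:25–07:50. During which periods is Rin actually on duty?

03:30–03:55, 04:30–05:15, 05:35–07:25, 09:00–09:15

03:10–03:55 \ B = 03:30–03:55.
04:30–07:35 \ B = 04:30–05:15, 05:35–07:25.
09:00–09:15: nothing removed.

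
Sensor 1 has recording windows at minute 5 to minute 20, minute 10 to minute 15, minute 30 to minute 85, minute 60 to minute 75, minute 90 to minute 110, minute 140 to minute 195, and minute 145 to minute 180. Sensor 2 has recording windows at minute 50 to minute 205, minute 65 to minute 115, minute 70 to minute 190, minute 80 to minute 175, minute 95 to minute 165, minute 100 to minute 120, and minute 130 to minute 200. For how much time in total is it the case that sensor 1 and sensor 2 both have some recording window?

Merge the first list: minute 5 to minute 20, minute 30 to minute 85, minute 90 to minute 110, minute 140 to minute 195.
Merge the second list: minute 50 to minute 205.
A ∩ B = minute 50 to minute 85, minute 90 to minute 110, minute 140 to minute 195.
Total: 35 minutes + 20 minutes + 55 minutes = 110 minutes.

110 minutes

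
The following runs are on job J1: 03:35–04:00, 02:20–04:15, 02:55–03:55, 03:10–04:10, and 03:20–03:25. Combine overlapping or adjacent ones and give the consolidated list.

Sort by start: 02:20–04:15, 02:55–03:55, 03:10–04:10, 03:20–03:25, 03:35–04:00.
02:55–03:55 overlaps/touches 02:20–04:15 → extend to 02:20–04:15.
03:10–04:10 overlaps/touches 02:20–04:15 → extend to 02:20–04:15.
03:20–03:25 overlaps/touches 02:20–04:15 → extend to 02:20–04:15.
03:35–04:00 overlaps/touches 02:20–04:15 → extend to 02:20–04:15.

02:20–04:15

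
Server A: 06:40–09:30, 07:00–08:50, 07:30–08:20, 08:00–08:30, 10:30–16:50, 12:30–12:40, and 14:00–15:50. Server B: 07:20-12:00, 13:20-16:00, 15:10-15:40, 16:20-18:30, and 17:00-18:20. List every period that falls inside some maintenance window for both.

07:20–09:30, 10:30–12:00, 13:20–16:00, 16:20–16:50

Merge the first list: 06:40–09:30, 10:30–16:50.
Merge the second list: 07:20–12:00, 13:20–16:00, 16:20–18:30.
06:40–09:30 overlaps B on 07:20–09:30.
10:30–16:50 overlaps B on 10:30–12:00, 13:20–16:00, 16:20–16:50.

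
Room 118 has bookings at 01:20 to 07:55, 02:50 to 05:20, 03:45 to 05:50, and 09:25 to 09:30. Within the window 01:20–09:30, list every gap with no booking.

After merging, the occupied span is 01:20-07:55, 09:25-09:30.
Uncovered inside 01:20-09:30: 07:55-09:25.

07:55-09:25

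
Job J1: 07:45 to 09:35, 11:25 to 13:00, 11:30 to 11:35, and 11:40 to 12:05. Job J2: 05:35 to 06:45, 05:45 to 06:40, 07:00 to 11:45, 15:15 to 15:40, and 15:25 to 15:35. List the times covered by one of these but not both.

Merge the first list: 07:45–09:35, 11:25–13:00.
Merge the second list: 05:35–06:45, 07:00–11:45, 15:15–15:40.
A but not B: 11:45–13:00.
B but not A: 05:35–06:45, 07:00–07:45, 09:35–11:25, 15:15–15:40.
Combining gives A △ B.

05:35–06:45, 07:00–07:45, 09:35–11:25, 11:45–13:00, 15:15–15:40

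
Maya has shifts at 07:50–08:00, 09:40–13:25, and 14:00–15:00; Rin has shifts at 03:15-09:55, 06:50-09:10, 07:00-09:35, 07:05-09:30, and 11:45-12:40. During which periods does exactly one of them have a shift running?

B, merged: 03:15-09:55, 11:45-12:40.
A but not B: 09:55-11:45, 12:40-13:25, 14:00-15:00.
B but not A: 03:15-07:50, 08:00-09:40.
Combining gives A △ B.

03:15-07:50, 08:00-09:40, 09:55-11:45, 12:40-13:25, 14:00-15:00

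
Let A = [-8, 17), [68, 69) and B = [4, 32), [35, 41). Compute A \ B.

[-8, 4) ∪ [68, 69)

[-8, 17) \ B = [-8, 4).
[68, 69): nothing removed.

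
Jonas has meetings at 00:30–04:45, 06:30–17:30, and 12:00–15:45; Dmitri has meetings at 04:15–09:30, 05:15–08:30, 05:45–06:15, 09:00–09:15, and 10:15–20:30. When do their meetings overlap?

A, merged: 00:30–04:45, 06:30–17:30.
B, merged: 04:15–09:30, 10:15–20:30.
00:30–04:45 overlaps B on 04:15–04:45.
06:30–17:30 overlaps B on 06:30–09:30, 10:15–17:30.

04:15–04:45, 06:30–09:30, 10:15–17:30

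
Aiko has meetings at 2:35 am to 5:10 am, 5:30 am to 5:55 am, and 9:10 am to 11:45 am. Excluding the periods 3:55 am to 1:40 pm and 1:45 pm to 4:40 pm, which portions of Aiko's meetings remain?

2:35 am–5:10 am with B removed leaves 2:35 am–3:55 am.
5:30 am–5:55 am lies entirely inside B → drops out.
9:10 am–11:45 am lies entirely inside B → drops out.

2:35 am–3:55 am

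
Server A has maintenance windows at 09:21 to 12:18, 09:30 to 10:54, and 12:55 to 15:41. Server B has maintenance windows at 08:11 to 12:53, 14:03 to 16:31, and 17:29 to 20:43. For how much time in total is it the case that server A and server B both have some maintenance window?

4 h 35 min

First set merges to 09:21-12:18, 12:55-15:41.
A ∩ B = 09:21-12:18, 14:03-15:41.
Total: 2 h 57 min + 1 h 38 min = 4 h 35 min.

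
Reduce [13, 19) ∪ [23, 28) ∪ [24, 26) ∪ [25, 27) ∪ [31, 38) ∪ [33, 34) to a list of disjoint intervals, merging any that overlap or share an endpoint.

[13, 19) ∪ [23, 28) ∪ [31, 38)

[23, 28) is disjoint → start new block.
[24, 26) overlaps/touches [23, 28) → extend to [23, 28).
[25, 27) overlaps/touches [23, 28) → extend to [23, 28).
[31, 38) is disjoint → start new block.
[33, 34) overlaps/touches [31, 38) → extend to [31, 38).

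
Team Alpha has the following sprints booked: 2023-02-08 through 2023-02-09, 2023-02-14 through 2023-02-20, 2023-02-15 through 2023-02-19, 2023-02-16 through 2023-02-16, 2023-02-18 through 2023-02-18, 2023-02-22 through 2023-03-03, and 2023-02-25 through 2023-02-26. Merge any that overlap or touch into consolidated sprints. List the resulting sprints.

2023-02-08 through 2023-02-09, 2023-02-14 through 2023-02-20, 2023-02-22 through 2023-03-03

2023-02-14 through 2023-02-20 is disjoint → start new block.
2023-02-15 through 2023-02-19 overlaps/touches 2023-02-14 through 2023-02-20 → extend to 2023-02-14 through 2023-02-20.
2023-02-16 through 2023-02-16 overlaps/touches 2023-02-14 through 2023-02-20 → extend to 2023-02-14 through 2023-02-20.
2023-02-18 through 2023-02-18 overlaps/touches 2023-02-14 through 2023-02-20 → extend to 2023-02-14 through 2023-02-20.
2023-02-22 through 2023-03-03 is disjoint → start new block.
2023-02-25 through 2023-02-26 overlaps/touches 2023-02-22 through 2023-03-03 → extend to 2023-02-22 through 2023-03-03.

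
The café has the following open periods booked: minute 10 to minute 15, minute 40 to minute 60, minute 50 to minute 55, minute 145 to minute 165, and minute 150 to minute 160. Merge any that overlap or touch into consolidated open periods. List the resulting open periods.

minute 10 to minute 15, minute 40 to minute 60, minute 145 to minute 165

minute 40 to minute 60 is disjoint → start new block.
minute 50 to minute 55 overlaps/touches minute 40 to minute 60 → extend to minute 40 to minute 60.
minute 145 to minute 165 is disjoint → start new block.
minute 150 to minute 160 overlaps/touches minute 145 to minute 165 → extend to minute 145 to minute 165.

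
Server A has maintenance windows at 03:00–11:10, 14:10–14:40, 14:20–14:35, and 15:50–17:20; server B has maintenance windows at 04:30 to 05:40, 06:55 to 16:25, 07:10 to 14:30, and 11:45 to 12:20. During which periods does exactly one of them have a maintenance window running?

First set merges to 03:00-11:10, 14:10-14:40, 15:50-17:20.
Second set merges to 04:30-05:40, 06:55-16:25.
A \ B = 03:00-04:30, 05:40-06:55, 16:25-17:20.
B \ A = 11:10-14:10, 14:40-15:50.
Union of the two gives the symmetric difference.

03:00-04:30, 05:40-06:55, 11:10-14:10, 14:40-15:50, 16:25-17:20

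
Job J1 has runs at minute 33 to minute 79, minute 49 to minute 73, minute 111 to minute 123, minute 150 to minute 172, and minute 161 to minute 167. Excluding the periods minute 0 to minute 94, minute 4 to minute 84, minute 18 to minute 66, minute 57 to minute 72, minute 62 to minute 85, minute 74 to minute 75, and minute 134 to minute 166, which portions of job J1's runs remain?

First set merges to minute 33 to minute 79, minute 111 to minute 123, minute 150 to minute 172.
Second set merges to minute 0 to minute 94, minute 134 to minute 166.
minute 33 to minute 79: entirely removed.
minute 111 to minute 123: nothing removed.
minute 150 to minute 172 \ B = minute 166 to minute 172.

minute 111 to minute 123, minute 166 to minute 172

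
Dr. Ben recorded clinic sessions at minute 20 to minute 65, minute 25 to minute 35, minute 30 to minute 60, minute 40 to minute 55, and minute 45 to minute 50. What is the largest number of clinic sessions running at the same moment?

4

Sweep endpoints in order; track running count of active intervals.
Peak of 4 reached at minute 45.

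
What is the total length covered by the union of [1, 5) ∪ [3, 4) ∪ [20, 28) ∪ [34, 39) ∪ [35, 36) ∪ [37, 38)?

Merged: [1, 5), [20, 28), [34, 39).
Lengths: 4 + 8 + 5 = 17.

17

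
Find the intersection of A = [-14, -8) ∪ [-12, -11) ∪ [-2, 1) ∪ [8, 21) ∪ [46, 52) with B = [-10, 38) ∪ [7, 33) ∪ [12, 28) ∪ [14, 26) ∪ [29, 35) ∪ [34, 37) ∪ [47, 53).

First set merges to [-14, -8), [-2, 1), [8, 21), [46, 52).
Second set merges to [-10, 38), [47, 53).
[-14, -8) ∩ B → [-10, -8).
[-2, 1) ∩ B → [-2, 1).
[8, 21) ∩ B → [8, 21).
[46, 52) ∩ B → [47, 52).

[-10, -8) ∪ [-2, 1) ∪ [8, 21) ∪ [47, 52)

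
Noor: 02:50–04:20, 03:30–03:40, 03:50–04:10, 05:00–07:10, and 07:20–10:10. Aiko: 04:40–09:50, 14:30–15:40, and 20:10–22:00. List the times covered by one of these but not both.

02:50-04:20, 04:40-05:00, 07:10-07:20, 09:50-10:10, 14:30-15:40, 20:10-22:00

Merge the first list: 02:50-04:20, 05:00-07:10, 07:20-10:10.
A \ B = 02:50-04:20, 09:50-10:10.
B \ A = 04:40-05:00, 07:10-07:20, 14:30-15:40, 20:10-22:00.
Union of the two gives the symmetric difference.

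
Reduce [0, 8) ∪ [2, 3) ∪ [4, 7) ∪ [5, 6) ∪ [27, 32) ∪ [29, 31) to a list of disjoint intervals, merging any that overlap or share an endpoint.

[0, 8) ∪ [27, 32)

[2, 3) overlaps/touches [0, 8) → extend to [0, 8).
[4, 7) overlaps/touches [0, 8) → extend to [0, 8).
[5, 6) overlaps/touches [0, 8) → extend to [0, 8).
[27, 32) is disjoint → start new block.
[29, 31) overlaps/touches [27, 32) → extend to [27, 32).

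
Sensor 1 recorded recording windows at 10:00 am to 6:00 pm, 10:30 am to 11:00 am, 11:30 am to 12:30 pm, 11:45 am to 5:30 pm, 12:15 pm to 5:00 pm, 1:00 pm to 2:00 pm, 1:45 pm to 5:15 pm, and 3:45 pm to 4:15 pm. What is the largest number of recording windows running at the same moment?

5

Sweep endpoints in order; track running count of active intervals.
Peak of 5 reached at 1:45 pm.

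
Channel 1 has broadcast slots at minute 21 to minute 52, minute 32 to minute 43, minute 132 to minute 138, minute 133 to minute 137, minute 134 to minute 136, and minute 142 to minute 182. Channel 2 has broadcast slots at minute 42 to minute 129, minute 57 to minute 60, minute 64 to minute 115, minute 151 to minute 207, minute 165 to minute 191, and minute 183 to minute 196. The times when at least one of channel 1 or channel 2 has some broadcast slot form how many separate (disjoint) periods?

First set merges to minute 21 to minute 52, minute 132 to minute 138, minute 142 to minute 182.
Second set merges to minute 42 to minute 129, minute 151 to minute 207.
A ∪ B = minute 21 to minute 129, minute 132 to minute 138, minute 142 to minute 207.
That is 3 disjoint pieces.

3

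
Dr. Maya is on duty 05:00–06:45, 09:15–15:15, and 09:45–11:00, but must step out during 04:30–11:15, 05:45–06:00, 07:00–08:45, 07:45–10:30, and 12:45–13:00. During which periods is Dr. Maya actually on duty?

Merge the first list: 05:00–06:45, 09:15–15:15.
Merge the second list: 04:30–11:15, 12:45–13:00.
05:00–06:45 lies entirely inside B → drops out.
09:15–15:15 with B removed leaves 11:15–12:45, 13:00–15:15.

11:15–12:45, 13:00–15:15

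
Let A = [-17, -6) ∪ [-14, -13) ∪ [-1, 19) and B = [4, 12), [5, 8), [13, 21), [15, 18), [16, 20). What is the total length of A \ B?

Merge the first list: [-17, -6), [-1, 19).
Merge the second list: [4, 12), [13, 21).
A \ B = [-17, -6), [-1, 4), [12, 13).
Total: 11 + 5 + 1 = 17.

17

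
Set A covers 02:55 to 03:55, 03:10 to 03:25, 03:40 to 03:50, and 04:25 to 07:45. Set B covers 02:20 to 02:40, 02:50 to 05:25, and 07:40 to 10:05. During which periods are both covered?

A, merged: 02:55–03:55, 04:25–07:45.
02:55–03:55 meets the second set on 02:55–03:55.
04:25–07:45 meets the second set on 04:25–05:25, 07:40–07:45.

02:55–03:55, 04:25–05:25, 07:40–07:45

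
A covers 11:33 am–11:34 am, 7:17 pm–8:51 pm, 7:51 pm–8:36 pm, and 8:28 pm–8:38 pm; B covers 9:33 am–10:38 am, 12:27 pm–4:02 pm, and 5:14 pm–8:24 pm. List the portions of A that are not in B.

Merge the first list: 11:33 am–11:34 am, 7:17 pm–8:51 pm.
11:33 am–11:34 am is untouched.
7:17 pm–8:51 pm with B removed leaves 8:24 pm–8:51 pm.

11:33 am–11:34 am, 8:24 pm–8:51 pm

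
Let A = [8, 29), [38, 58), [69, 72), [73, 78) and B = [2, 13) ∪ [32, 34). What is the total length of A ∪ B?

A ∪ B = [2, 29), [32, 34), [38, 58), [69, 72), [73, 78).
Total: 27 + 2 + 20 + 3 + 5 = 57.

57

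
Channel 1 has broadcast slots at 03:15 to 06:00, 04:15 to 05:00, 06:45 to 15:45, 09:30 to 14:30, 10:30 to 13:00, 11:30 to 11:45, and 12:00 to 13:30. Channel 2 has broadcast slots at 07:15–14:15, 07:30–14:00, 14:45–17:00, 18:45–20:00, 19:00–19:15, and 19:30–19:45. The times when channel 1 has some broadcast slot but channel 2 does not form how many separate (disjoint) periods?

A, merged: 03:15-06:00, 06:45-15:45.
B, merged: 07:15-14:15, 14:45-17:00, 18:45-20:00.
A \ B = 03:15-06:00, 06:45-07:15, 14:15-14:45.
That is 3 disjoint pieces.

3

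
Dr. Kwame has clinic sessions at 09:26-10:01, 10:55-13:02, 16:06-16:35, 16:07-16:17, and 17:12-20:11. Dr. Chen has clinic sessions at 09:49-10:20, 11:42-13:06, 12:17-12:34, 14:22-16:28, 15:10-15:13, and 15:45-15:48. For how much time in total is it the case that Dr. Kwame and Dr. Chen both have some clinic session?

1 h 54 min

First set merges to 09:26–10:01, 10:55–13:02, 16:06–16:35, 17:12–20:11.
Second set merges to 09:49–10:20, 11:42–13:06, 14:22–16:28.
A ∩ B = 09:49–10:01, 11:42–13:02, 16:06–16:28.
Total: 12 min + 1 h 20 min + 22 min = 1 h 54 min.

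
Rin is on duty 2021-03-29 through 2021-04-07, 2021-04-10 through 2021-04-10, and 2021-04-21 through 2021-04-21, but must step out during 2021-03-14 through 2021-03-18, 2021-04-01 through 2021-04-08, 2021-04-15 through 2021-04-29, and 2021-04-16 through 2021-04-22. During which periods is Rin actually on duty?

2021-03-29 through 2021-03-31, 2021-04-10 through 2021-04-10

Merge the second list: 2021-03-14 through 2021-03-18, 2021-04-01 through 2021-04-08, 2021-04-15 through 2021-04-29.
2021-03-29 through 2021-04-07 with B removed leaves 2021-03-29 through 2021-03-31.
2021-04-10 through 2021-04-10 is untouched.
2021-04-21 through 2021-04-21 lies entirely inside B → drops out.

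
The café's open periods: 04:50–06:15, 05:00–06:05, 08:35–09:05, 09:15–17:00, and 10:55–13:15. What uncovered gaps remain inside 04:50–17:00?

06:15-08:35, 09:05-09:15

Covered (merged): 04:50-06:15, 08:35-09:05, 09:15-17:00.
Uncovered inside 04:50-17:00: 06:15-08:35, 09:05-09:15.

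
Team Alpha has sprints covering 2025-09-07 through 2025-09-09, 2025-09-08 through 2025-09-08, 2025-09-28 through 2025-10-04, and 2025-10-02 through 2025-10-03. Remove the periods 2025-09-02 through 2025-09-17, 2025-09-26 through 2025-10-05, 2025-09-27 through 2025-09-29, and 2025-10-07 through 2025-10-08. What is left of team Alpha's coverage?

none

First set merges to 2025-09-07 through 2025-09-09, 2025-09-28 through 2025-10-04.
Second set merges to 2025-09-02 through 2025-09-17, 2025-09-26 through 2025-10-05, 2025-10-07 through 2025-10-08.
2025-09-07 through 2025-09-09: fully covered by B → removed.
2025-09-28 through 2025-10-04: fully covered by B → removed.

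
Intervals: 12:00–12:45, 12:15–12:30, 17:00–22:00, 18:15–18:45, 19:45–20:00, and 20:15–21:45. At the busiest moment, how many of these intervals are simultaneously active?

2

At 12:15, 2 of the intervals are simultaneously active.
No point has more.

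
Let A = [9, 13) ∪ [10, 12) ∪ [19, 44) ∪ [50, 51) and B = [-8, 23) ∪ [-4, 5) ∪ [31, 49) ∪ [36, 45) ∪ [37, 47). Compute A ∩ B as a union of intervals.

First set merges to [9, 13), [19, 44), [50, 51).
Second set merges to [-8, 23), [31, 49).
[9, 13) ∩ B → [9, 13).
[19, 44) ∩ B → [19, 23), [31, 44).
[50, 51) meets no B interval.

[9, 13) ∪ [19, 23) ∪ [31, 44)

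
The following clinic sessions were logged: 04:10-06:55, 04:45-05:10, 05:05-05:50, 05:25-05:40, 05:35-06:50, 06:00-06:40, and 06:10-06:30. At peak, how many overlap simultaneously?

At 05:35, 4 of the intervals are simultaneously active.
No point has more.

4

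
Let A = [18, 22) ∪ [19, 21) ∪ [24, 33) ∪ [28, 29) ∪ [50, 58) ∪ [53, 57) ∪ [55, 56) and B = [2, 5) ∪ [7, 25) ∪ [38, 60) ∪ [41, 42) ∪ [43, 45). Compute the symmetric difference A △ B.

[2, 5) ∪ [7, 18) ∪ [22, 24) ∪ [25, 33) ∪ [38, 50) ∪ [58, 60)

A, merged: [18, 22), [24, 33), [50, 58).
B, merged: [2, 5), [7, 25), [38, 60).
A but not B: [25, 33).
B but not A: [2, 5), [7, 18), [22, 24), [38, 50), [58, 60).
Combining gives A △ B.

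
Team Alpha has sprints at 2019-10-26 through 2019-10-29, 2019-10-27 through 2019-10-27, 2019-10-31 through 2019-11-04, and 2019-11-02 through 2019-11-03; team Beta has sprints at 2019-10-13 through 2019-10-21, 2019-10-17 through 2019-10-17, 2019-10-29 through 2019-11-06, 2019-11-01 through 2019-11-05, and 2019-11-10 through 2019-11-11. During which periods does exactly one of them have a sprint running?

Merge the first list: 2019-10-26 through 2019-10-29, 2019-10-31 through 2019-11-04.
Merge the second list: 2019-10-13 through 2019-10-21, 2019-10-29 through 2019-11-06, 2019-11-10 through 2019-11-11.
A but not B: 2019-10-26 through 2019-10-28.
B but not A: 2019-10-13 through 2019-10-21, 2019-10-30 through 2019-10-30, 2019-11-05 through 2019-11-06, 2019-11-10 through 2019-11-11.
Combining gives A △ B.

2019-10-13 through 2019-10-21, 2019-10-26 through 2019-10-28, 2019-10-30 through 2019-10-30, 2019-11-05 through 2019-11-06, 2019-11-10 through 2019-11-11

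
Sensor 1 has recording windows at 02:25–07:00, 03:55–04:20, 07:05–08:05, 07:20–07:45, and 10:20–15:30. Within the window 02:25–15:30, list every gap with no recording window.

Covered (merged): 02:25–07:00, 07:05–08:05, 10:20–15:30.
Uncovered inside 02:25–15:30: 07:00–07:05, 08:05–10:20.

07:00–07:05, 08:05–10:20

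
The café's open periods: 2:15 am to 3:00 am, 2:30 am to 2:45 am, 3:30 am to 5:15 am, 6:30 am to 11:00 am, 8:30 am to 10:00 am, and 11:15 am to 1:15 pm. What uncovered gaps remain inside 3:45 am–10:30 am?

5:15 am-6:30 am

Covered (merged): 2:15 am-3:00 am, 3:30 am-5:15 am, 6:30 am-11:00 am, 11:15 am-1:15 pm.
Uncovered inside 3:45 am-10:30 am: 5:15 am-6:30 am.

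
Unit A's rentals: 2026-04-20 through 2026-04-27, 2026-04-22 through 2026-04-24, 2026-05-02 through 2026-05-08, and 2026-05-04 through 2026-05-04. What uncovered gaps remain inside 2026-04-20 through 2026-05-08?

The merged coverage is 2026-04-20 through 2026-04-27, 2026-05-02 through 2026-05-08.
Complement within 2026-04-20 through 2026-05-08: 2026-04-28 through 2026-05-01.

2026-04-28 through 2026-05-01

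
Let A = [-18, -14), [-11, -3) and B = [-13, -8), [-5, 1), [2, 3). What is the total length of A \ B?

A \ B = [-18, -14), [-8, -5).
Total: 4 + 3 = 7.

7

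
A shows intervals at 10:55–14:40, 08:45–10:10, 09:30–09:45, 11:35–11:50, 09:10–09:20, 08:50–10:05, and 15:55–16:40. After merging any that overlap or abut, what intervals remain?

Sort by start: 08:45–10:10, 08:50–10:05, 09:10–09:20, 09:30–09:45, 10:55–14:40, 11:35–11:50, 15:55–16:40.
08:50–10:05 overlaps/touches 08:45–10:10 → extend to 08:45–10:10.
09:10–09:20 overlaps/touches 08:45–10:10 → extend to 08:45–10:10.
09:30–09:45 overlaps/touches 08:45–10:10 → extend to 08:45–10:10.
10:55–14:40 is disjoint → start new block.
11:35–11:50 overlaps/touches 10:55–14:40 → extend to 10:55–14:40.
15:55–16:40 is disjoint → start new block.

08:45–10:10, 10:55–14:40, 15:55–16:40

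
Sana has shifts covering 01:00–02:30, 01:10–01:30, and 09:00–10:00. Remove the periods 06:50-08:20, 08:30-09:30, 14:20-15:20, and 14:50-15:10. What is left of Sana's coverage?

Merge the first list: 01:00–02:30, 09:00–10:00.
Merge the second list: 06:50–08:20, 08:30–09:30, 14:20–15:20.
01:00–02:30 is untouched.
09:00–10:00 with B removed leaves 09:30–10:00.

01:00–02:30, 09:30–10:00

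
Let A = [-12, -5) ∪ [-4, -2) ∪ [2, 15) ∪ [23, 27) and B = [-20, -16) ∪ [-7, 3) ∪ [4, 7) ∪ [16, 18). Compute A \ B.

[-12, -5) minus B → [-12, -7).
[-4, -2): fully covered by B → removed.
[2, 15) minus B → [3, 4), [7, 15).
[23, 27): no B overlap → unchanged.

[-12, -7) ∪ [3, 4) ∪ [7, 15) ∪ [23, 27)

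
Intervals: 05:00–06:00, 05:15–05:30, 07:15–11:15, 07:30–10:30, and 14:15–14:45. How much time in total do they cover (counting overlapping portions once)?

5 h 30 min

Merged: 05:00–06:00, 07:15–11:15, 14:15–14:45.
Lengths: 1 h + 4 h + 30 min = 5 h 30 min.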